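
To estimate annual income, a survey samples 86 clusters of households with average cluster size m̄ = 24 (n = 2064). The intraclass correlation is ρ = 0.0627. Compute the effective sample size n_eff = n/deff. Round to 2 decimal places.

845.17

deff = 1 + (24 − 1)·0.0627 = 1 + 1.4421 = 2.4421.
n_eff = 2064 / 2.4421 = 845.17.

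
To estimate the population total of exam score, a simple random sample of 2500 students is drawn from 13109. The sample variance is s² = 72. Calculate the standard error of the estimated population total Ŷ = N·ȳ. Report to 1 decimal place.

Var(Ŷ) = N²·Var(ȳ) = N²·(1 − n/N)·s²/n.
f = 2500/13109 = 0.19070867; Var(ȳ) = 0.80929133·72/2500 = 0.02330759.
Var(Ŷ) = 13109² · 0.02330759 = 4.0053133 × 10^6.
SE(Ŷ) = √(4.0053133 × 10^6) = 2001.3.

2001.3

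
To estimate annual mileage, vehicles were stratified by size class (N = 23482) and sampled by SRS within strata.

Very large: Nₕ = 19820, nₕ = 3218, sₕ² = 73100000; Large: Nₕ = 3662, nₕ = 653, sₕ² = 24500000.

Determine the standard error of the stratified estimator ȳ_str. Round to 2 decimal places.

119.61

Var(ȳ_str) = Σₕ Wₕ²(1 − fₕ)sₕ²/nₕ with Wₕ = Nₕ/N, N = 23482.
Very large: Wₕ = 0.84405076; term = 0.84405076²·(1 − 0.16236125)·73100000/3218 = 13555.802.
Large: Wₕ = 0.15594924; term = 0.15594924²·(1 − 0.17831786)·24500000/653 = 749.76172.
Sum = 14305.564.
SE = √(14305.564) = 119.61.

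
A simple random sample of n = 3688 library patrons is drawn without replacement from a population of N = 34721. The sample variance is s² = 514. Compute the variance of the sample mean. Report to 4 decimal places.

Under SRS without replacement, Var(ȳ) = (1 − f)·s²/n with f = n/N = 3688/34721 = 0.10621814.
Var(ȳ) = (1 − 0.10621814)·514/3688 = 0.89378186·0.13937093 = 0.12456721.

0.1246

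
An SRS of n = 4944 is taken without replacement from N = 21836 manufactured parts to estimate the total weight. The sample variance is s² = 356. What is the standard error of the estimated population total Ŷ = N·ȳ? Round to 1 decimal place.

5153.6

Var(Ŷ) = N²·Var(ȳ) = N²·(1 − n/N)·s²/n.
f = 4944/21836 = 0.22641509; Var(ȳ) = 0.77358491·356/4944 = 0.05570312.
Var(Ŷ) = 21836² · 0.05570312 = 2.6559855 × 10^7.
SE(Ŷ) = √(2.6559855 × 10^7) = 5153.6.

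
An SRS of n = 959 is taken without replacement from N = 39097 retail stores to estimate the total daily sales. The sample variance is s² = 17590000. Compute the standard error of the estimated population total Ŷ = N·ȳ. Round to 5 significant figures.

5.2297 × 10^6

Var(Ŷ) = N²·Var(ȳ) = N²·(1 − n/N)·s²/n.
f = 959/39097 = 0.02452874; Var(ȳ) = 0.97547126·17590000/959 = 17892.116.
Var(Ŷ) = 39097² · 17892.116 = 2.7349449 × 10^13.
SE(Ŷ) = √(2.7349449 × 10^13) = 5.2297 × 10^6.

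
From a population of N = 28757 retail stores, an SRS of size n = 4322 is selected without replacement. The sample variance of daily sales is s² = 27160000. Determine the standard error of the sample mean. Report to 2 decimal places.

73.07

Under SRS without replacement, Var(ȳ) = (1 − f)·s²/n with f = n/N = 4322/28757 = 0.15029384.
Var(ȳ) = (1 − 0.15029384)·27160000/4322 = 0.84970616·6284.1277 = 5339.662.
SE(ȳ) = √(5339.662) = 73.07.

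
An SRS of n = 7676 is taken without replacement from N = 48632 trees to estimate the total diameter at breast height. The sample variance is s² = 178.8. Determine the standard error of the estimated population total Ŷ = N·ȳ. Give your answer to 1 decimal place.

6811.4

Var(Ŷ) = N²·Var(ȳ) = N²·(1 − n/N)·s²/n.
f = 7676/48632 = 0.15783846; Var(ȳ) = 0.84216154·178.8/7676 = 0.01961679.
Var(Ŷ) = 48632² · 0.01961679 = 4.6395109 × 10^7.
SE(Ŷ) = √(4.6395109 × 10^7) = 6811.4.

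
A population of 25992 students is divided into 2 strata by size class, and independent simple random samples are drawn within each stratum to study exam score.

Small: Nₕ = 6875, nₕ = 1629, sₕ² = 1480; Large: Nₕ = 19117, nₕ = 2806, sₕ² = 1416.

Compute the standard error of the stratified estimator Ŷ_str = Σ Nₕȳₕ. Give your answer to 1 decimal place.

13788.4

Var(Ŷ_str) = Σₕ Nₕ²(1 − fₕ)sₕ²/nₕ.
Small: 6875²·(1 − 1629/6875)·1480/1629 = 3.2767373 × 10^7.
Large: 19117²·(1 − 2806/19117)·1416/2806 = 1.5735332 × 10^8.
Sum = 1.9012069 × 10^8.
SE = √(1.9012069 × 10^8) = 13788.4.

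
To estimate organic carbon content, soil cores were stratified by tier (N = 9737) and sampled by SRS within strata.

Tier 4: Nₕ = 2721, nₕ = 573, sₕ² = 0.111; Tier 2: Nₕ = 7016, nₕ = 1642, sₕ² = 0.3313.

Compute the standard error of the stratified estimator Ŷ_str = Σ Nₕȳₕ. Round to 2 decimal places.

Var(Ŷ_str) = Σₕ Nₕ²(1 − fₕ)sₕ²/nₕ.
Tier 4: 2721²·(1 − 573/2721)·0.111/573 = 1132.2209.
Tier 2: 7016²·(1 − 1642/7016)·0.3313/1642 = 7607.3873.
Sum = 8739.6082.
SE = √(8739.6082) = 93.49.

93.49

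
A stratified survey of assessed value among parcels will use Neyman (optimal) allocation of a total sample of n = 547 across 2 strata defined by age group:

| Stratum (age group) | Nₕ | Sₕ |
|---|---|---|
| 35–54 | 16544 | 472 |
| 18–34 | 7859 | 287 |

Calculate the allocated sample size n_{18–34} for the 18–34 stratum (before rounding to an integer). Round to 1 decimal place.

122.6

Neyman allocation: nₕ = n·NₕSₕ / Σⱼ NⱼSⱼ.
Σ NⱼSⱼ = 16544·472 + 7859·287 = 1.0064301 × 10^7.
n_{18–34} = 547·7859·287 / (1.0064301 × 10^7) = 122.6.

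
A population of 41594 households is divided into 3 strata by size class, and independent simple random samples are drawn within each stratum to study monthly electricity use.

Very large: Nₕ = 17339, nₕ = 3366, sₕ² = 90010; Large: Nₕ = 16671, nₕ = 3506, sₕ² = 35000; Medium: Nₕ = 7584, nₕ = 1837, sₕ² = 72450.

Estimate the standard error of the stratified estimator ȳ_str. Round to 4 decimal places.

2.4505

Var(ȳ_str) = Σₕ Wₕ²(1 − fₕ)sₕ²/nₕ with Wₕ = Nₕ/N, N = 41594.
Very large: Wₕ = 0.41686301; term = 0.41686301²·(1 − 0.19412884)·90010/3366 = 3.744803.
Large: Wₕ = 0.40080300; term = 0.40080300²·(1 − 0.21030532)·35000/3506 = 1.2664186.
Medium: Wₕ = 0.18233399; term = 0.18233399²·(1 − 0.24222046)·72450/1837 = 0.99359038.
Sum = 6.004812.
SE = √(6.004812) = 2.4505.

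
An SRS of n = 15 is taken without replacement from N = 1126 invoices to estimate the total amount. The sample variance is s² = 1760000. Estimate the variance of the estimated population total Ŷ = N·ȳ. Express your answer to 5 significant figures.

Var(Ŷ) = N²·Var(ȳ) = N²·(1 − n/N)·s²/n.
f = 15/1126 = 0.01332149; Var(ȳ) = 0.98667851·1760000/15 = 115770.28.
Var(Ŷ) = 1126² · 115770.28 = 1.4678236 × 10^11.

1.4678 × 10^11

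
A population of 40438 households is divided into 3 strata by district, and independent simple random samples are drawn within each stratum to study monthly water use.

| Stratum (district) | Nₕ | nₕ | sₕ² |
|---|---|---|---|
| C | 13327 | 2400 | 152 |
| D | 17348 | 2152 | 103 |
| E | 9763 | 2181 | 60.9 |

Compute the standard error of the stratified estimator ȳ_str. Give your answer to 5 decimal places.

0.12091

Var(ȳ_str) = Σₕ Wₕ²(1 − fₕ)sₕ²/nₕ with Wₕ = Nₕ/N, N = 40438.
C: Wₕ = 0.32956625; term = 0.32956625²·(1 − 0.18008554)·152/2400 = 0.0056400941.
D: Wₕ = 0.42900242; term = 0.42900242²·(1 − 0.12404888)·103/2152 = 0.0077160373.
E: Wₕ = 0.24143133; term = 0.24143133²·(1 − 0.22339445)·60.9/2181 = 0.0012640067.
Sum = 0.014620138.
SE = √(0.014620138) = 0.12091.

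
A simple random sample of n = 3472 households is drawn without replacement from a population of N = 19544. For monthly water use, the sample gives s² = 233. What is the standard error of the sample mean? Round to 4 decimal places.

0.2349

Under SRS without replacement, Var(ȳ) = (1 − f)·s²/n with f = n/N = 3472/19544 = 0.17765043.
Var(ȳ) = (1 − 0.17765043)·233/3472 = 0.82234957·0.067108295 = 0.055186477.
SE(ȳ) = √(0.055186477) = 0.2349.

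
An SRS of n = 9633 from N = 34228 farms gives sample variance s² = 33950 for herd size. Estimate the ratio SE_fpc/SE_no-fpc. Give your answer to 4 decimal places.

f = n/N = 9633/34228 = 0.28143625.
SE_no-fpc = √(s²/n) = 1.8773235; SE_fpc = √((1−f)s²/n) = 1.5913722.
Ratio = √(1−f) = 0.84768140.

0.8477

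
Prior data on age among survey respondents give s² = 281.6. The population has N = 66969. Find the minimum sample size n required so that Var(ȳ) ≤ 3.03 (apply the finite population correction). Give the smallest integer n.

Without fpc, n₀ = s²/D = 281.6/3.03 = 92.9373.
With fpc, (1 − n/N)·s²/n ≤ D requires n ≥ n₀/(1 + n₀/N) = 92.9373/(1 + 92.9373/66969) = 92.8085.
Rounding up, n = 93.

93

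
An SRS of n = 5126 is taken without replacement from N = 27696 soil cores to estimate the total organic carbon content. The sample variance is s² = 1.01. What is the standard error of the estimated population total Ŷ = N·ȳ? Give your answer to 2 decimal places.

350.95

Var(Ŷ) = N²·Var(ȳ) = N²·(1 − n/N)·s²/n.
f = 5126/27696 = 0.18508088; Var(ȳ) = 0.81491912·1.01/5126 = 1.6056737 × 10^-4.
Var(Ŷ) = 27696² · (1.6056737 × 10^-4) = 123166.16.
SE(Ŷ) = √(123166.16) = 350.95.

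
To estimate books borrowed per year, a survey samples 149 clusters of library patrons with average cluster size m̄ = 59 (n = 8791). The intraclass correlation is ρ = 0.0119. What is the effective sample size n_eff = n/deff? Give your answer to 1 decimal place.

deff = 1 + (59 − 1)·0.0119 = 1 + 0.6902 = 1.6902.
n_eff = 8791 / 1.6902 = 5201.2.

5201.2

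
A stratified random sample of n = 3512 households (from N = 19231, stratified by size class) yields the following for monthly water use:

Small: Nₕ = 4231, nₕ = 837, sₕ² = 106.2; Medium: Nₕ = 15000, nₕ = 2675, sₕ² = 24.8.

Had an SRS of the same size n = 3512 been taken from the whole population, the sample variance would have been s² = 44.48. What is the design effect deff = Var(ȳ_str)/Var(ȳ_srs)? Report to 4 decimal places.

Var(ȳ_str) = Σ Wₕ²(1−fₕ)sₕ²/nₕ with Wₕ = Nₕ/19231:
  Small: (4231/19231)²·(1−837/4231)·106.2/837 = 0.0049266327
  Medium: (15000/19231)²·(1−2675/15000)·24.8/2675 = 0.0046344942
  → Var(ȳ_str) = 0.0095611269.
Var(ȳ_srs) = (1 − 3512/19231)·44.48/3512 = 0.010352216.
deff = 0.0095611269 / 0.010352216 = 0.9236.

0.9236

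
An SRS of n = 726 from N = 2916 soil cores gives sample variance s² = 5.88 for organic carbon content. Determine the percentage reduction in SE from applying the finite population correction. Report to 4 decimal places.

13.3381

f = n/N = 726/2916 = 0.24897119.
SE_no-fpc = √(s²/n) = 0.089995409; SE_fpc = √((1−f)s²/n) = 0.077991747.
Ratio = √(1−f) = 0.86661918. Reduction = 100·(1 − 0.86661918) = 13.3381%.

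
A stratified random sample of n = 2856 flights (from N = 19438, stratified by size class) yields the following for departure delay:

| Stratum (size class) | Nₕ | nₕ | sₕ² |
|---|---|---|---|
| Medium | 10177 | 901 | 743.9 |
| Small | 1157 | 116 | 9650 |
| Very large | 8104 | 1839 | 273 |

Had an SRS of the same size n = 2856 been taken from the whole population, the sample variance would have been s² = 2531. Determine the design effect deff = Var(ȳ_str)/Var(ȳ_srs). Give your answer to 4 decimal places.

Var(ȳ_str) = Σ Wₕ²(1−fₕ)sₕ²/nₕ with Wₕ = Nₕ/19438:
  Medium: (10177/19438)²·(1−901/10177)·743.9/901 = 0.20628475
  Small: (1157/19438)²·(1−116/1157)·9650/116 = 0.2651858
  Very large: (8104/19438)²·(1−1839/8104)·273/1839 = 0.01994795
  → Var(ȳ_str) = 0.4914185.
Var(ȳ_srs) = (1 − 2856/19438)·2531/2856 = 0.75599561.
deff = 0.4914185 / 0.75599561 = 0.6500.

0.6500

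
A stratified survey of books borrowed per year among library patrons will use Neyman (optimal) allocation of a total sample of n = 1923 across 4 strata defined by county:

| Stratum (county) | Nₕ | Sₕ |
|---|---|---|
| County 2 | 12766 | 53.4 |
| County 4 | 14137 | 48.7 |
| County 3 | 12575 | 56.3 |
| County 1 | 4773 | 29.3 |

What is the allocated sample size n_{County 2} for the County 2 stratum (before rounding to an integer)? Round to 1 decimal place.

591.0

Neyman allocation: nₕ = n·NₕSₕ / Σⱼ NⱼSⱼ.
Σ NⱼSⱼ = 12766·53.4 + 14137·48.7 + 12575·56.3 + 4773·29.3 = 2.2179977 × 10^6.
n_{County 2} = 1923·12766·53.4 / (2.2179977 × 10^6) = 591.0.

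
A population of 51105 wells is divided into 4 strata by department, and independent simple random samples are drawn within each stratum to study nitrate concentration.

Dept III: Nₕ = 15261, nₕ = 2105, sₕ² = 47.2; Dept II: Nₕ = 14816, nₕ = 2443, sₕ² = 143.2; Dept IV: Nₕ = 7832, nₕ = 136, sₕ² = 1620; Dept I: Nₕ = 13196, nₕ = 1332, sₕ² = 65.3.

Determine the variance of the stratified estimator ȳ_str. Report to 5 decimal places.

Var(ȳ_str) = Σₕ Wₕ²(1 − fₕ)sₕ²/nₕ with Wₕ = Nₕ/N, N = 51105.
Dept III: Wₕ = 0.29862049; term = 0.29862049²·(1 − 0.13793329)·47.2/2105 = 0.0017237329.
Dept II: Wₕ = 0.28991292; term = 0.28991292²·(1 − 0.16488931)·143.2/2443 = 0.0041143265.
Dept IV: Wₕ = 0.15325311; term = 0.15325311²·(1 − 0.01736466)·1620/136 = 0.2749078.
Dept I: Wₕ = 0.25821348; term = 0.25821348²·(1 − 0.10093968)·65.3/1332 = 0.0029387025.
Sum = 0.28368456.

0.28368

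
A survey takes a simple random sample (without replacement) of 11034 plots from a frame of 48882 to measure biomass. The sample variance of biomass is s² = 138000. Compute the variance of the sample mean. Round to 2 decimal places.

9.68

Under SRS without replacement, Var(ȳ) = (1 − f)·s²/n with f = n/N = 11034/48882 = 0.22572726.
Var(ȳ) = (1 − 0.22572726)·138000/11034 = 0.77427274·12.506797 = 9.6836721.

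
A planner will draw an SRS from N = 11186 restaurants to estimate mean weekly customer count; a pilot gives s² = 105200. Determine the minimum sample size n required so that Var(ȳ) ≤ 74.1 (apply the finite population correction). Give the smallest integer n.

1260

Without fpc, n₀ = s²/D = 105200/74.1 = 1419.7031.
With fpc, (1 − n/N)·s²/n ≤ D requires n ≥ n₀/(1 + n₀/N) = 1419.7031/(1 + 1419.7031/11186) = 1259.8106.
Rounding up, n = 1260.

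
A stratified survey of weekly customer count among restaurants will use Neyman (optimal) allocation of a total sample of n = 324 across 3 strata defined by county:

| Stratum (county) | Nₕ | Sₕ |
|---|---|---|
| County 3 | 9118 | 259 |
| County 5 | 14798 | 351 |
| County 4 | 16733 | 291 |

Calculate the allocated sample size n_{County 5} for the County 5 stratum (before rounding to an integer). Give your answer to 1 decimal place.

Neyman allocation: nₕ = n·NₕSₕ / Σⱼ NⱼSⱼ.
Σ NⱼSⱼ = 9118·259 + 14798·351 + 16733·291 = 1.2424963 × 10^7.
n_{County 5} = 324·14798·351 / (1.2424963 × 10^7) = 135.4.

135.4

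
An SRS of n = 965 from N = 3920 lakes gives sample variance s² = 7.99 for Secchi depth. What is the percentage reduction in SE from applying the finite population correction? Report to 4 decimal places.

f = n/N = 965/3920 = 0.24617347.
SE_no-fpc = √(s²/n) = 0.090993366; SE_fpc = √((1−f)s²/n) = 0.079003338.
Ratio = √(1−f) = 0.86823184. Reduction = 100·(1 − 0.86823184) = 13.1768%.

13.1768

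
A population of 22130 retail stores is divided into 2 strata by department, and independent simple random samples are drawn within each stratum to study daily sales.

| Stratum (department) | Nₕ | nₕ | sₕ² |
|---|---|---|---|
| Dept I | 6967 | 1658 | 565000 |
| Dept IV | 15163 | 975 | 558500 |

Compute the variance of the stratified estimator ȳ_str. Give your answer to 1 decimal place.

Var(ȳ_str) = Σₕ Wₕ²(1 − fₕ)sₕ²/nₕ with Wₕ = Nₕ/N, N = 22130.
Dept I: Wₕ = 0.31482151; term = 0.31482151²·(1 − 0.23797904)·565000/1658 = 25.737101.
Dept IV: Wₕ = 0.68517849; term = 0.68517849²·(1 − 0.06430126)·558500/975 = 251.62979.
Sum = 277.36689.

277.4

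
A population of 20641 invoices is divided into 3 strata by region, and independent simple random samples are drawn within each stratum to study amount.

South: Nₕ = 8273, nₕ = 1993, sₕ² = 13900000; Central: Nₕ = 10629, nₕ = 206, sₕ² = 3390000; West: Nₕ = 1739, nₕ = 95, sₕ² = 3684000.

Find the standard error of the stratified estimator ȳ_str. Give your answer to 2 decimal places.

Var(ȳ_str) = Σₕ Wₕ²(1 − fₕ)sₕ²/nₕ with Wₕ = Nₕ/N, N = 20641.
South: Wₕ = 0.40080422; term = 0.40080422²·(1 − 0.24090415)·13900000/1993 = 850.489.
Central: Wₕ = 0.51494598; term = 0.51494598²·(1 − 0.01938094)·3390000/206 = 4279.1366.
West: Wₕ = 0.08424979; term = 0.08424979²·(1 − 0.05462910)·3684000/95 = 260.21717.
Sum = 5389.8428.
SE = √(5389.8428) = 73.42.

73.42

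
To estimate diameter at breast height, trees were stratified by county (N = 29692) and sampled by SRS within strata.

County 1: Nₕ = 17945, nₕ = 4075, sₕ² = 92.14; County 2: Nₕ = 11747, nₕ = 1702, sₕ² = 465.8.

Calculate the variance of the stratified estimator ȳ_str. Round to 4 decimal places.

Var(ȳ_str) = Σₕ Wₕ²(1 − fₕ)sₕ²/nₕ with Wₕ = Nₕ/N, N = 29692.
County 1: Wₕ = 0.60437155; term = 0.60437155²·(1 − 0.22708275)·92.14/4075 = 0.0063835405.
County 2: Wₕ = 0.39562845; term = 0.39562845²·(1 − 0.14488806)·465.8/1702 = 0.036630086.
Sum = 0.043013627.

0.0430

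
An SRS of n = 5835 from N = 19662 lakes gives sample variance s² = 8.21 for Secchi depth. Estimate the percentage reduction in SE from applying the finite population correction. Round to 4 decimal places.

16.1409

f = n/N = 5835/19662 = 0.29676533.
SE_no-fpc = √(s²/n) = 0.037510353; SE_fpc = √((1−f)s²/n) = 0.03145584.
Ratio = √(1−f) = 0.83859088. Reduction = 100·(1 − 0.83859088) = 16.1409%.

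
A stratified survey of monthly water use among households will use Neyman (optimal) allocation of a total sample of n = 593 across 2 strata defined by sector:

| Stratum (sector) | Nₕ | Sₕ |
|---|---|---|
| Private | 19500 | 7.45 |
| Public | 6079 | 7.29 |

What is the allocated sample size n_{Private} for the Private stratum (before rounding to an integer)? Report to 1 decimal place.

454.4

Neyman allocation: nₕ = n·NₕSₕ / Σⱼ NⱼSⱼ.
Σ NⱼSⱼ = 19500·7.45 + 6079·7.29 = 189590.91.
n_{Private} = 593·19500·7.45 / 189590.91 = 454.4.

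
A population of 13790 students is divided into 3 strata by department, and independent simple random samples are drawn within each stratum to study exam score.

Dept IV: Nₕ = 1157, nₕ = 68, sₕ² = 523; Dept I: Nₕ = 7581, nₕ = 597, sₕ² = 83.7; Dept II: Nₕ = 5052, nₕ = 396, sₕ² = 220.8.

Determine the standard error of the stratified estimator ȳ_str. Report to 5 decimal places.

0.39870

Var(ȳ_str) = Σₕ Wₕ²(1 − fₕ)sₕ²/nₕ with Wₕ = Nₕ/N, N = 13790.
Dept IV: Wₕ = 0.08390138; term = 0.08390138²·(1 − 0.05877269)·523/68 = 0.050959538.
Dept I: Wₕ = 0.54974619; term = 0.54974619²·(1 − 0.07874951)·83.7/597 = 0.039034923.
Dept II: Wₕ = 0.36635243; term = 0.36635243²·(1 − 0.07838480)·220.8/396 = 0.06896864.
Sum = 0.1589631.
SE = √(0.1589631) = 0.39870.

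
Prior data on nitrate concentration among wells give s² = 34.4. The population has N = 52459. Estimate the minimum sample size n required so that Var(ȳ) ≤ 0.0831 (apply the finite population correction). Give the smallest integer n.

Without fpc, n₀ = s²/D = 34.4/0.0831 = 413.9591.
With fpc, (1 − n/N)·s²/n ≤ D requires n ≥ n₀/(1 + n₀/N) = 413.9591/(1 + 413.9591/52459) = 410.7181.
Rounding up, n = 411.

411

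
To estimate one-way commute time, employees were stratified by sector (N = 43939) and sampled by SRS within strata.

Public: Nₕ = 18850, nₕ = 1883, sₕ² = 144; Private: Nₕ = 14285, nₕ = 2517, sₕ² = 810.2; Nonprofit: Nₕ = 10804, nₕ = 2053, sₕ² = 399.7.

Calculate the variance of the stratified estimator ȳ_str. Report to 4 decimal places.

Var(ȳ_str) = Σₕ Wₕ²(1 − fₕ)sₕ²/nₕ with Wₕ = Nₕ/N, N = 43939.
Public: Wₕ = 0.42900385; term = 0.42900385²·(1 − 0.09989390)·144/1883 = 0.012668589.
Private: Wₕ = 0.32510981; term = 0.32510981²·(1 − 0.17619881)·810.2/2517 = 0.028027967.
Nonprofit: Wₕ = 0.24588634; term = 0.24588634²·(1 − 0.19002221)·399.7/2053 = 0.0095342629.
Sum = 0.050230819.

0.0502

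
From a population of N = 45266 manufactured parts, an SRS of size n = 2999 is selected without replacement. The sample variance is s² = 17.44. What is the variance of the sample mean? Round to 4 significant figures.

0.005430

Under SRS without replacement, Var(ȳ) = (1 − f)·s²/n with f = n/N = 2999/45266 = 0.06625282.
Var(ȳ) = (1 − 0.06625282)·17.44/2999 = 0.93374718·0.0058152718 = 0.0054299936.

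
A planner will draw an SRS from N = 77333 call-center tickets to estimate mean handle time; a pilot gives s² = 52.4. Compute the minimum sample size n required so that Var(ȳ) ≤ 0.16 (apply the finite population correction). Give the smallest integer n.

327

Without fpc, n₀ = s²/D = 52.4/0.16 = 327.5000.
With fpc, (1 − n/N)·s²/n ≤ D requires n ≥ n₀/(1 + n₀/N) = 327.5000/(1 + 327.5000/77333) = 326.1189.
Rounding up, n = 327.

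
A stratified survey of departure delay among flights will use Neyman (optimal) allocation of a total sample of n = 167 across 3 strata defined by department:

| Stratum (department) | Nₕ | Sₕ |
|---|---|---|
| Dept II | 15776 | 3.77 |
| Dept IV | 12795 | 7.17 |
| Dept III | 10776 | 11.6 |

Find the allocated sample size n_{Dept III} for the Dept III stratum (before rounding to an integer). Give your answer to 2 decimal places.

Neyman allocation: nₕ = n·NₕSₕ / Σⱼ NⱼSⱼ.
Σ NⱼSⱼ = 15776·3.77 + 12795·7.17 + 10776·11.6 = 276217.27.
n_{Dept III} = 167·10776·11.6 / 276217.27 = 75.58.

75.58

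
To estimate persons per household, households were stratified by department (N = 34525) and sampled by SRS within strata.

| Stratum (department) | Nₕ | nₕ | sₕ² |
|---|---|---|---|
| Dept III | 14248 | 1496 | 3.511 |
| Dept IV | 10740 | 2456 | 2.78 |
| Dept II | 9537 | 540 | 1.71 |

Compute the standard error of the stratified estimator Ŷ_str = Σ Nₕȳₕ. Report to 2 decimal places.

893.78

Var(Ŷ_str) = Σₕ Nₕ²(1 − fₕ)sₕ²/nₕ.
Dept III: 14248²·(1 − 1496/14248)·3.511/1496 = 426413.99.
Dept IV: 10740²·(1 − 2456/10740)·2.78/2456 = 100707.27.
Dept II: 9537²·(1 − 540/9537)·1.71/540 = 271713.9.
Sum = 798835.16.
SE = √(798835.16) = 893.78.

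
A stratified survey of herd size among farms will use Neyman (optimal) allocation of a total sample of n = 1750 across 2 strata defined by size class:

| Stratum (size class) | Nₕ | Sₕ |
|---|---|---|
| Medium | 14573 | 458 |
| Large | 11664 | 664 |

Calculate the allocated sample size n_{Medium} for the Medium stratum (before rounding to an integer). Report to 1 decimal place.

Neyman allocation: nₕ = n·NₕSₕ / Σⱼ NⱼSⱼ.
Σ NⱼSⱼ = 14573·458 + 11664·664 = 1.441933 × 10^7.
n_{Medium} = 1750·14573·458 / (1.441933 × 10^7) = 810.0.

810.0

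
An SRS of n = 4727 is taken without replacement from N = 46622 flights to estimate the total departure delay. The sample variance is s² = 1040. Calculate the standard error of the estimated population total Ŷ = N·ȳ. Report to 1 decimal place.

20730.1

Var(Ŷ) = N²·Var(ȳ) = N²·(1 − n/N)·s²/n.
f = 4727/46622 = 0.10138990; Var(ȳ) = 0.89861010·1040/4727 = 0.19770563.
Var(Ŷ) = 46622² · 0.19770563 = 4.2973511 × 10^8.
SE(Ŷ) = √(4.2973511 × 10^8) = 20730.1.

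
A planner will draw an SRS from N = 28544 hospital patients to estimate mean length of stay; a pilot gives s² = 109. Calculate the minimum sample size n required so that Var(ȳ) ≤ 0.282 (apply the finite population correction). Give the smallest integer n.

382

Without fpc, n₀ = s²/D = 109/0.282 = 386.5248.
With fpc, (1 − n/N)·s²/n ≤ D requires n ≥ n₀/(1 + n₀/N) = 386.5248/(1 + 386.5248/28544) = 381.3607.
Rounding up, n = 382.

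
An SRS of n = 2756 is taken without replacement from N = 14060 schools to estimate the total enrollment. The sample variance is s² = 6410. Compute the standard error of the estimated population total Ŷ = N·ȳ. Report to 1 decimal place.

19226.4

Var(Ŷ) = N²·Var(ȳ) = N²·(1 − n/N)·s²/n.
f = 2756/14060 = 0.19601707; Var(ȳ) = 0.80398293·6410/2756 = 1.8699313.
Var(Ŷ) = 14060² · 1.8699313 = 3.6965475 × 10^8.
SE(Ŷ) = √(3.6965475 × 10^8) = 19226.4.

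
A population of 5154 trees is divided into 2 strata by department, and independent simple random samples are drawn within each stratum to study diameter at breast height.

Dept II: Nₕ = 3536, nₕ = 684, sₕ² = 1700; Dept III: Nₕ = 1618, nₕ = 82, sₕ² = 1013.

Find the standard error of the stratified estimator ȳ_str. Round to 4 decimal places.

Var(ȳ_str) = Σₕ Wₕ²(1 − fₕ)sₕ²/nₕ with Wₕ = Nₕ/N, N = 5154.
Dept II: Wₕ = 0.68606907; term = 0.68606907²·(1 − 0.19343891)·1700/684 = 0.94355185.
Dept III: Wₕ = 0.31393093; term = 0.31393093²·(1 − 0.05067985)·1013/82 = 1.1557835.
Sum = 2.0993354.
SE = √(2.0993354) = 1.4489.

1.4489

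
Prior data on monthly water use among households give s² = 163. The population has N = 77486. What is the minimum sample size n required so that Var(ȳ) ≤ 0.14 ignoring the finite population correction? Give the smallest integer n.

1165

Without fpc, n₀ = s²/D = 163/0.14 = 1164.2857.
Rounding up, n = 1165.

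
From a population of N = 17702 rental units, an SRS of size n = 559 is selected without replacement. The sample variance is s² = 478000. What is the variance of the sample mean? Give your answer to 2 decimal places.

828.10

Under SRS without replacement, Var(ȳ) = (1 − f)·s²/n with f = n/N = 559/17702 = 0.03157835.
Var(ȳ) = (1 − 0.03157835)·478000/559 = 0.96842165·855.09839 = 828.09579.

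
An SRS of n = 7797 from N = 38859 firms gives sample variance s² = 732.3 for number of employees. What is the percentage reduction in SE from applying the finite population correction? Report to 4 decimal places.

10.5935

f = n/N = 7797/38859 = 0.20064850.
SE_no-fpc = √(s²/n) = 0.30646491; SE_fpc = √((1−f)s²/n) = 0.27399942.
Ratio = √(1−f) = 0.89406460. Reduction = 100·(1 − 0.89406460) = 10.5935%.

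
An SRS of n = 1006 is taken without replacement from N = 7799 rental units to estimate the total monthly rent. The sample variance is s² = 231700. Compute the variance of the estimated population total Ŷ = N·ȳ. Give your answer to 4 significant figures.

1.220 × 10^10

Var(Ŷ) = N²·Var(ȳ) = N²·(1 − n/N)·s²/n.
f = 1006/7799 = 0.12899090; Var(ȳ) = 0.87100910·231700/1006 = 200.60915.
Var(Ŷ) = 7799² · 200.60915 = 1.2201931 × 10^10.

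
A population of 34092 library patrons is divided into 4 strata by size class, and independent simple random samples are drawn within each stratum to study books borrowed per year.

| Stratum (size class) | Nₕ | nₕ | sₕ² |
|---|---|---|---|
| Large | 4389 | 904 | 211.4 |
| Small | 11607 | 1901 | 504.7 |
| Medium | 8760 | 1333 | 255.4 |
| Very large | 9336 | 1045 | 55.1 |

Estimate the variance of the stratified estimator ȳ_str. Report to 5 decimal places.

Var(ȳ_str) = Σₕ Wₕ²(1 − fₕ)sₕ²/nₕ with Wₕ = Nₕ/N, N = 34092.
Large: Wₕ = 0.12873988; term = 0.12873988²·(1 − 0.20596947)·211.4/904 = 0.0030775134.
Small: Wₕ = 0.34046111; term = 0.34046111²·(1 − 0.16378048)·504.7/1901 = 0.025733953.
Medium: Wₕ = 0.25695178; term = 0.25695178²·(1 − 0.15216895)·255.4/1333 = 0.010725148.
Very large: Wₕ = 0.27384724; term = 0.27384724²·(1 − 0.11193231)·55.1/1045 = 0.0035115439.
Sum = 0.043048158.

0.04305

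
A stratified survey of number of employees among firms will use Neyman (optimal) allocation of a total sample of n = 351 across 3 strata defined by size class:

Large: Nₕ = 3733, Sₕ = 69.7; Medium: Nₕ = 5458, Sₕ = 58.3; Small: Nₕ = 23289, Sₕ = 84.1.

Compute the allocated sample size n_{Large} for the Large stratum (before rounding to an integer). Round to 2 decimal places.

36.00

Neyman allocation: nₕ = n·NₕSₕ / Σⱼ NⱼSⱼ.
Σ NⱼSⱼ = 3733·69.7 + 5458·58.3 + 23289·84.1 = 2.5369964 × 10^6.
n_{Large} = 351·3733·69.7 / (2.5369964 × 10^6) = 36.00.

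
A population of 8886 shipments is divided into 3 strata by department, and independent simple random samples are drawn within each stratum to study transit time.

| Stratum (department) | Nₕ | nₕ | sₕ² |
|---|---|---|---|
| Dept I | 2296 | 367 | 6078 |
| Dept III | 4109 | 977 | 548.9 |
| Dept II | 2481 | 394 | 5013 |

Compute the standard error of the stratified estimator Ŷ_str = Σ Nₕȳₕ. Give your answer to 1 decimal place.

12102.1

Var(Ŷ_str) = Σₕ Nₕ²(1 − fₕ)sₕ²/nₕ.
Dept I: 2296²·(1 − 367/2296)·6078/367 = 7.3349768 × 10^7.
Dept III: 4109²·(1 − 977/4109)·548.9/977 = 7.2303041 × 10^6.
Dept II: 2481²·(1 − 394/2481)·5013/394 = 6.5879561 × 10^7.
Sum = 1.4645963 × 10^8.
SE = √(1.4645963 × 10^8) = 12102.1.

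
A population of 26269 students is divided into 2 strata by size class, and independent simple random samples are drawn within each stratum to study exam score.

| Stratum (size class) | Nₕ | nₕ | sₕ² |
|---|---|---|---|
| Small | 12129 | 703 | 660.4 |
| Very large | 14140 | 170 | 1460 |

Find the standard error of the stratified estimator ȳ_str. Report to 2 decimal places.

1.63

Var(ȳ_str) = Σₕ Wₕ²(1 − fₕ)sₕ²/nₕ with Wₕ = Nₕ/N, N = 26269.
Small: Wₕ = 0.46172294; term = 0.46172294²·(1 − 0.05796026)·660.4/703 = 0.18866176.
Very large: Wₕ = 0.53827706; term = 0.53827706²·(1 − 0.01202263)·1460/170 = 2.4584573.
Sum = 2.6471191.
SE = √(2.6471191) = 1.63.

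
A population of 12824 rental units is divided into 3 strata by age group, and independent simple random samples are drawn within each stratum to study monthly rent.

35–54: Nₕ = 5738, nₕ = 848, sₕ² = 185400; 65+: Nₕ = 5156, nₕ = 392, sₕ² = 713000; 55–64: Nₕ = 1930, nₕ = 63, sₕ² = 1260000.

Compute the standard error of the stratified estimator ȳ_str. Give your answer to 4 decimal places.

27.3347

Var(ȳ_str) = Σₕ Wₕ²(1 − fₕ)sₕ²/nₕ with Wₕ = Nₕ/N, N = 12824.
35–54: Wₕ = 0.44744230; term = 0.44744230²·(1 − 0.14778669)·185400/848 = 37.302356.
65+: Wₕ = 0.40205864; term = 0.40205864²·(1 − 0.07602793)·713000/392 = 271.66964.
55–64: Wₕ = 0.15049906; term = 0.15049906²·(1 − 0.03264249)·1260000/63 = 438.21234.
Sum = 747.18434.
SE = √(747.18434) = 27.3347.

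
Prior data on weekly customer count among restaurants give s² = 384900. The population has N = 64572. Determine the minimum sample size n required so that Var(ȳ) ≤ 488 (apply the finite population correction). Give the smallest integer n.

Without fpc, n₀ = s²/D = 384900/488 = 788.7295.
With fpc, (1 − n/N)·s²/n ≤ D requires n ≥ n₀/(1 + n₀/N) = 788.7295/(1 + 788.7295/64572) = 779.2116.
Rounding up, n = 780.

780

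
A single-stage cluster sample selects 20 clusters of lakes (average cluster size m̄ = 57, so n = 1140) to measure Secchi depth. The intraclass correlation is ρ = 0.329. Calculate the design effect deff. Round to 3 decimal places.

deff = 1 + (57 − 1)·0.329 = 1 + 18.424 = 19.424.

19.424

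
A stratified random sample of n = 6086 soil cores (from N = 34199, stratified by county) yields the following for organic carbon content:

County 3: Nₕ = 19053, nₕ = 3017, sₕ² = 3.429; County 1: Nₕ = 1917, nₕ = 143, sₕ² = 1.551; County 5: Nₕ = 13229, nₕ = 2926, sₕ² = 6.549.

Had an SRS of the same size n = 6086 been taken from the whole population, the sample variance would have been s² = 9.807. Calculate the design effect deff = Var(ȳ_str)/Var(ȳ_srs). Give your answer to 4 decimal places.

Var(ȳ_str) = Σ Wₕ²(1−fₕ)sₕ²/nₕ with Wₕ = Nₕ/34199:
  County 3: (19053/34199)²·(1−3017/19053)·3.429/3017 = 2.9690997 × 10^-4
  County 1: (1917/34199)²·(1−143/1917)·1.551/143 = 3.1537312 × 10^-5
  County 5: (13229/34199)²·(1−2926/13229)·6.549/2926 = 2.6083422 × 10^-4
  → Var(ȳ_str) = 5.892815 × 10^-4.
Var(ȳ_srs) = (1 − 6086/34199)·9.807/6086 = 0.0013246404.
deff = (5.892815 × 10^-4) / 0.0013246404 = 0.4449.

0.4449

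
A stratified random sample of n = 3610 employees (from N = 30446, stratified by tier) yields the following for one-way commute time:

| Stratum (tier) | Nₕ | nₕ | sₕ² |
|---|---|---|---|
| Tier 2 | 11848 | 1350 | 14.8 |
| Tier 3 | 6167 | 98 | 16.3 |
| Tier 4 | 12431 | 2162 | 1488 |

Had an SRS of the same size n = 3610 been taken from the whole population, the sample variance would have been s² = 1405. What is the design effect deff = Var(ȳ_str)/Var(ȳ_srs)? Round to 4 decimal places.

0.3002

Var(ȳ_str) = Σ Wₕ²(1−fₕ)sₕ²/nₕ with Wₕ = Nₕ/30446:
  Tier 2: (11848/30446)²·(1−1350/11848)·14.8/1350 = 0.0014710217
  Tier 3: (6167/30446)²·(1−98/6167)·16.3/98 = 0.006715713
  Tier 4: (12431/30446)²·(1−2162/12431)·1488/2162 = 0.094780932
  → Var(ȳ_str) = 0.10296767.
Var(ȳ_srs) = (1 − 3610/30446)·1405/3610 = 0.3430494.
deff = 0.10296767 / 0.3430494 = 0.3002.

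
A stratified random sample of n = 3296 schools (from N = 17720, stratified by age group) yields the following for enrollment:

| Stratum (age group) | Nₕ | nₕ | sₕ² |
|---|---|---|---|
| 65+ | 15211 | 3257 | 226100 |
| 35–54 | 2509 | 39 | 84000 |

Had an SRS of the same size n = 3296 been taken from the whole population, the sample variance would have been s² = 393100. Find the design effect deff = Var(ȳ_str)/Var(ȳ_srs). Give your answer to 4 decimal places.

Var(ȳ_str) = Σ Wₕ²(1−fₕ)sₕ²/nₕ with Wₕ = Nₕ/17720:
  65+: (15211/17720)²·(1−3257/15211)·226100/3257 = 40.200031
  35–54: (2509/17720)²·(1−39/2509)·84000/39 = 42.509389
  → Var(ȳ_str) = 82.70942.
Var(ȳ_srs) = (1 − 3296/17720)·393100/3296 = 97.081804.
deff = 82.70942 / 97.081804 = 0.8520.

0.8520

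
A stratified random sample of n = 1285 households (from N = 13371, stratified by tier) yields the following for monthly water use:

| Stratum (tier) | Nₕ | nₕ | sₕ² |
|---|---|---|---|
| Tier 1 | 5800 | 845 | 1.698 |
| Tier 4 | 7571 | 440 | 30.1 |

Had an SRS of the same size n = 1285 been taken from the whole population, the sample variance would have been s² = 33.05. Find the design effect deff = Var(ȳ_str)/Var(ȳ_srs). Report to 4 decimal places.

0.9025

Var(ȳ_str) = Σ Wₕ²(1−fₕ)sₕ²/nₕ with Wₕ = Nₕ/13371:
  Tier 1: (5800/13371)²·(1−845/5800)·1.698/845 = 3.2301661 × 10^-4
  Tier 4: (7571/13371)²·(1−440/7571)·30.1/440 = 0.020658069
  → Var(ȳ_str) = 0.020981086.
Var(ȳ_srs) = (1 − 1285/13371)·33.05/1285 = 0.023248077.
deff = 0.020981086 / 0.023248077 = 0.9025.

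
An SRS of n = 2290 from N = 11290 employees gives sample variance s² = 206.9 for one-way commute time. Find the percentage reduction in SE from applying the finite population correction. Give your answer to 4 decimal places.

f = n/N = 2290/11290 = 0.20283437.
SE_no-fpc = √(s²/n) = 0.30058168; SE_fpc = √((1−f)s²/n) = 0.26837174.
Ratio = √(1−f) = 0.89284133. Reduction = 100·(1 − 0.89284133) = 10.7159%.

10.7159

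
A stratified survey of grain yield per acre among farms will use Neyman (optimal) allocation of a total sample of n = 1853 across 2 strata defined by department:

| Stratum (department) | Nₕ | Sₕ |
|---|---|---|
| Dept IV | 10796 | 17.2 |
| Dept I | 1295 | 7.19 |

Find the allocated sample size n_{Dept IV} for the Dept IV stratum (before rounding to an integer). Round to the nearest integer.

Neyman allocation: nₕ = n·NₕSₕ / Σⱼ NⱼSⱼ.
Σ NⱼSⱼ = 10796·17.2 + 1295·7.19 = 195002.25.
n_{Dept IV} = 1853·10796·17.2 / 195002.25 = 1765.

1765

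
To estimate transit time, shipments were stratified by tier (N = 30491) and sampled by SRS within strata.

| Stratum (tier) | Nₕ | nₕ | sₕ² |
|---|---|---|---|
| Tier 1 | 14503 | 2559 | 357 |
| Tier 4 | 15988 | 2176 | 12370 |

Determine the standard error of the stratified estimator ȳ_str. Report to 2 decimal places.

1.17

Var(ȳ_str) = Σₕ Wₕ²(1 − fₕ)sₕ²/nₕ with Wₕ = Nₕ/N, N = 30491.
Tier 1: Wₕ = 0.47564855; term = 0.47564855²·(1 − 0.17644625)·357/2559 = 0.025993349.
Tier 4: Wₕ = 0.52435145; term = 0.52435145²·(1 − 0.13610208)·12370/2176 = 1.3502624.
Sum = 1.3762557.
SE = √(1.3762557) = 1.17.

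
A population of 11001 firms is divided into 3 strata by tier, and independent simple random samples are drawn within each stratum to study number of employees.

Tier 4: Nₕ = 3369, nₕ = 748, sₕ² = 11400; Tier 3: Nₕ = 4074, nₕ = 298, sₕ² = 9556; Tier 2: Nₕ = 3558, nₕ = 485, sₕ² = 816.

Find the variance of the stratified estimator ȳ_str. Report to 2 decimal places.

5.34

Var(ȳ_str) = Σₕ Wₕ²(1 − fₕ)sₕ²/nₕ with Wₕ = Nₕ/N, N = 11001.
Tier 4: Wₕ = 0.30624489; term = 0.30624489²·(1 − 0.22202434)·11400/748 = 1.1120056.
Tier 3: Wₕ = 0.37032997; term = 0.37032997²·(1 − 0.07314678)·9556/298 = 4.076135.
Tier 2: Wₕ = 0.32342514; term = 0.32342514²·(1 − 0.13631254)·816/485 = 0.15200315.
Sum = 5.3401438.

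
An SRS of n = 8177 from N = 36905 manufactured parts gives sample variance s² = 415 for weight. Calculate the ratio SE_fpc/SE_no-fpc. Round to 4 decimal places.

f = n/N = 8177/36905 = 0.22156889.
SE_no-fpc = √(s²/n) = 0.22528229; SE_fpc = √((1−f)s²/n) = 0.19876373.
Ratio = √(1−f) = 0.88228743.

0.8823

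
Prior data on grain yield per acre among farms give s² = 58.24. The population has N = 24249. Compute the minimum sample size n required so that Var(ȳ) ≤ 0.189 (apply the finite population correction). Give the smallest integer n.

305

Without fpc, n₀ = s²/D = 58.24/0.189 = 308.1481.
With fpc, (1 − n/N)·s²/n ≤ D requires n ≥ n₀/(1 + n₀/N) = 308.1481/(1 + 308.1481/24249) = 304.2814.
Rounding up, n = 305.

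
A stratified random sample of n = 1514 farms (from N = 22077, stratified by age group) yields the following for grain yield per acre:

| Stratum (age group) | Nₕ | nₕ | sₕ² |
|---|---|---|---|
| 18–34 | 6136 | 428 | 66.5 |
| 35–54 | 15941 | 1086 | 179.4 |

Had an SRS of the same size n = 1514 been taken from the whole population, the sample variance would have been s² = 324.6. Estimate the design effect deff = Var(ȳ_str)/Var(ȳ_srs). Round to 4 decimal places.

0.4578

Var(ȳ_str) = Σ Wₕ²(1−fₕ)sₕ²/nₕ with Wₕ = Nₕ/22077:
  18–34: (6136/22077)²·(1−428/6136)·66.5/428 = 0.011165215
  35–54: (15941/22077)²·(1−1086/15941)·179.4/1086 = 0.080260288
  → Var(ȳ_str) = 0.091425503.
Var(ȳ_srs) = (1 − 1514/22077)·324.6/1514 = 0.19969586.
deff = 0.091425503 / 0.19969586 = 0.4578.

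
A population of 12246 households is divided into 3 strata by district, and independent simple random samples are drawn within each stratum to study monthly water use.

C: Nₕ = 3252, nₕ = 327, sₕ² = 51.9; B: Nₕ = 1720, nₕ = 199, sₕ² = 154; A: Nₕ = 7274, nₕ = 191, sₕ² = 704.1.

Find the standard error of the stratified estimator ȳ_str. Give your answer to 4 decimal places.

1.1358

Var(ȳ_str) = Σₕ Wₕ²(1 − fₕ)sₕ²/nₕ with Wₕ = Nₕ/N, N = 12246.
C: Wₕ = 0.26555610; term = 0.26555610²·(1 − 0.10055351)·51.9/327 = 0.010067172.
B: Wₕ = 0.14045403; term = 0.14045403²·(1 − 0.11569767)·154/199 = 0.013500094.
A: Wₕ = 0.59398987; term = 0.59398987²·(1 − 0.02625790)·704.1/191 = 1.2664936.
Sum = 1.2900609.
SE = √(1.2900609) = 1.1358.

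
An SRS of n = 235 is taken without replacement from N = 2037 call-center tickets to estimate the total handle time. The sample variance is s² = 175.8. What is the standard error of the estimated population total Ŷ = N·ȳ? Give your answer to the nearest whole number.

1657

Var(Ŷ) = N²·Var(ȳ) = N²·(1 − n/N)·s²/n.
f = 235/2037 = 0.11536573; Var(ȳ) = 0.88463427·175.8/235 = 0.66178172.
Var(Ŷ) = 2037² · 0.66178172 = 2.7459766 × 10^6.
SE(Ŷ) = √(2.7459766 × 10^6) = 1657.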